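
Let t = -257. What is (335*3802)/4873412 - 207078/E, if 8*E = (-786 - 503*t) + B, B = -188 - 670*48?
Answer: -3975482234149/234257604722 ≈ -16.971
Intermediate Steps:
B = -32348 (B = -188 - 32160 = -32348)
E = 96137/8 (E = ((-786 - 503*(-257)) - 32348)/8 = ((-786 + 129271) - 32348)/8 = (128485 - 32348)/8 = (1/8)*96137 = 96137/8 ≈ 12017.)
(335*3802)/4873412 - 207078/E = (335*3802)/4873412 - 207078/96137/8 = 1273670*(1/4873412) - 207078*8/96137 = 636835/2436706 - 1656624/96137 = -3975482234149/234257604722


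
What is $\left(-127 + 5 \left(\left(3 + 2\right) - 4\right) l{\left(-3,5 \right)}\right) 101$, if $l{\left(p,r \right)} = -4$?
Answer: $-14847$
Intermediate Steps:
$\left(-127 + 5 \left(\left(3 + 2\right) - 4\right) l{\left(-3,5 \right)}\right) 101 = \left(-127 + 5 \left(\left(3 + 2\right) - 4\right) \left(-4\right)\right) 101 = \left(-127 + 5 \left(5 - 4\right) \left(-4\right)\right) 101 = \left(-127 + 5 \cdot 1 \left(-4\right)\right) 101 = \left(-127 + 5 \left(-4\right)\right) 101 = \left(-127 - 20\right) 101 = \left(-147\right) 101 = -14847$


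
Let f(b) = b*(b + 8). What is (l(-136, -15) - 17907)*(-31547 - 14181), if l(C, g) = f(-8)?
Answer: 818851296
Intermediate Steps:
f(b) = b*(8 + b)
l(C, g) = 0 (l(C, g) = -8*(8 - 8) = -8*0 = 0)
(l(-136, -15) - 17907)*(-31547 - 14181) = (0 - 17907)*(-31547 - 14181) = -17907*(-45728) = 818851296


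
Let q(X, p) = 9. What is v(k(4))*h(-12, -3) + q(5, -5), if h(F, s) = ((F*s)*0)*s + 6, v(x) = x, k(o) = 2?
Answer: 21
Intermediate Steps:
h(F, s) = 6 (h(F, s) = 0*s + 6 = 0 + 6 = 6)
v(k(4))*h(-12, -3) + q(5, -5) = 2*6 + 9 = 12 + 9 = 21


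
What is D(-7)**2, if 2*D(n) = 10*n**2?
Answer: 60025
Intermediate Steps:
D(n) = 5*n**2 (D(n) = (10*n**2)/2 = 5*n**2)
D(-7)**2 = (5*(-7)**2)**2 = (5*49)**2 = 245**2 = 60025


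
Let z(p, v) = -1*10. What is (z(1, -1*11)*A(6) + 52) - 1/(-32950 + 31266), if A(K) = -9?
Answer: 239129/1684 ≈ 142.00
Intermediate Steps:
z(p, v) = -10
(z(1, -1*11)*A(6) + 52) - 1/(-32950 + 31266) = (-10*(-9) + 52) - 1/(-32950 + 31266) = (90 + 52) - 1/(-1684) = 142 - 1*(-1/1684) = 142 + 1/1684 = 239129/1684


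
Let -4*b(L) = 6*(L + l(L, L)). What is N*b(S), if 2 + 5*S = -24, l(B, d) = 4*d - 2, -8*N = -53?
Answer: 1113/4 ≈ 278.25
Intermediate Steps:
N = 53/8 (N = -⅛*(-53) = 53/8 ≈ 6.6250)
l(B, d) = -2 + 4*d
S = -26/5 (S = -⅖ + (⅕)*(-24) = -⅖ - 24/5 = -26/5 ≈ -5.2000)
b(L) = 3 - 15*L/2 (b(L) = -3*(L + (-2 + 4*L))/2 = -3*(-2 + 5*L)/2 = -(-12 + 30*L)/4 = 3 - 15*L/2)
N*b(S) = 53*(3 - 15/2*(-26/5))/8 = 53*(3 + 39)/8 = (53/8)*42 = 1113/4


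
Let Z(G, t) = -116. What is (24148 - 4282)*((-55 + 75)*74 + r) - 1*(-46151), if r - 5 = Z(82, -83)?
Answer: 27242705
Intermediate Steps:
r = -111 (r = 5 - 116 = -111)
(24148 - 4282)*((-55 + 75)*74 + r) - 1*(-46151) = (24148 - 4282)*((-55 + 75)*74 - 111) - 1*(-46151) = 19866*(20*74 - 111) + 46151 = 19866*(1480 - 111) + 46151 = 19866*1369 + 46151 = 27196554 + 46151 = 27242705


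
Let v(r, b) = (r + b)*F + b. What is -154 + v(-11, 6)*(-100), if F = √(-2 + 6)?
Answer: 246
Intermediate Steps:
F = 2 (F = √4 = 2)
v(r, b) = 2*r + 3*b (v(r, b) = (r + b)*2 + b = (b + r)*2 + b = (2*b + 2*r) + b = 2*r + 3*b)
-154 + v(-11, 6)*(-100) = -154 + (2*(-11) + 3*6)*(-100) = -154 + (-22 + 18)*(-100) = -154 - 4*(-100) = -154 + 400 = 246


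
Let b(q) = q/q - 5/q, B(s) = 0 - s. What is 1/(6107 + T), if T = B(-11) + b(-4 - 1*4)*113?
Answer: 8/50413 ≈ 0.00015869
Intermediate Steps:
B(s) = -s
b(q) = 1 - 5/q
T = 1557/8 (T = -1*(-11) + ((-5 + (-4 - 1*4))/(-4 - 1*4))*113 = 11 + ((-5 + (-4 - 4))/(-4 - 4))*113 = 11 + ((-5 - 8)/(-8))*113 = 11 - ⅛*(-13)*113 = 11 + (13/8)*113 = 11 + 1469/8 = 1557/8 ≈ 194.63)
1/(6107 + T) = 1/(6107 + 1557/8) = 1/(50413/8) = 8/50413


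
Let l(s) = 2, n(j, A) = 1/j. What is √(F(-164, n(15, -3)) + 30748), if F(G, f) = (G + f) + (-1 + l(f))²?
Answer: 2*√1720410/15 ≈ 174.89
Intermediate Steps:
F(G, f) = 1 + G + f (F(G, f) = (G + f) + (-1 + 2)² = (G + f) + 1² = (G + f) + 1 = 1 + G + f)
√(F(-164, n(15, -3)) + 30748) = √((1 - 164 + 1/15) + 30748) = √(-2444/15 + 30748) = √(458776/15) = 2*√1720410/15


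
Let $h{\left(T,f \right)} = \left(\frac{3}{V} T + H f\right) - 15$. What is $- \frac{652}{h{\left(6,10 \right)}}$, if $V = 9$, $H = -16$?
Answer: $\frac{652}{173} \approx 3.7688$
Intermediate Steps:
$h{\left(T,f \right)} = -15 - 16 f + \frac{T}{3}$ ($h{\left(T,f \right)} = \left(\frac{3}{9} T - 16 f\right) - 15 = \left(3 \cdot \frac{1}{9} T - 16 f\right) - 15 = \left(\frac{T}{3} - 16 f\right) - 15 = \left(- 16 f + \frac{T}{3}\right) - 15 = -15 - 16 f + \frac{T}{3}$)
$- \frac{652}{h{\left(6,10 \right)}} = - \frac{652}{-15 - 160 + \frac{1}{3} \cdot 6} = - \frac{652}{-15 - 160 + 2} = - \frac{652}{-173} = \left(-652\right) \left(- \frac{1}{173}\right) = \frac{652}{173}$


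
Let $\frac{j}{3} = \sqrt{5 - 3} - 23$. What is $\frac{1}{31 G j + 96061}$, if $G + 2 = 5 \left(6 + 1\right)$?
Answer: $\frac{12737}{315043577} - \frac{3069 \sqrt{2}}{630087154} \approx 3.3541 \cdot 10^{-5}$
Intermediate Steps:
$j = -69 + 3 \sqrt{2}$ ($j = 3 \left(\sqrt{5 - 3} - 23\right) = 3 \left(\sqrt{2} - 23\right) = 3 \left(-23 + \sqrt{2}\right) = -69 + 3 \sqrt{2} \approx -64.757$)
$G = 33$ ($G = -2 + 5 \left(6 + 1\right) = -2 + 5 \cdot 7 = -2 + 35 = 33$)
$\frac{1}{31 G j + 96061} = \frac{1}{31 \cdot 33 \left(-69 + 3 \sqrt{2}\right) + 96061} = \frac{1}{1023 \left(-69 + 3 \sqrt{2}\right) + 96061} = \frac{1}{\left(-70587 + 3069 \sqrt{2}\right) + 96061} = \frac{1}{25474 + 3069 \sqrt{2}}$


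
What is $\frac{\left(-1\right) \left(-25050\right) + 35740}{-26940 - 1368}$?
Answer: $- \frac{30395}{14154} \approx -2.1474$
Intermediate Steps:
$\frac{\left(-1\right) \left(-25050\right) + 35740}{-26940 - 1368} = \frac{25050 + 35740}{-28308} = 60790 \left(- \frac{1}{28308}\right) = - \frac{30395}{14154}$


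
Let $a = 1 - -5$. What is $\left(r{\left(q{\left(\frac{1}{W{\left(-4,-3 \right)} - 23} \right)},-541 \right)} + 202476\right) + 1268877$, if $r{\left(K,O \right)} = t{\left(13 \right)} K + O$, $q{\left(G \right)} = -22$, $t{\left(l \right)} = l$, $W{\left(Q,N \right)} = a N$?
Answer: $1470526$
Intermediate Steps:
$a = 6$ ($a = 1 + 5 = 6$)
$W{\left(Q,N \right)} = 6 N$
$r{\left(K,O \right)} = O + 13 K$ ($r{\left(K,O \right)} = 13 K + O = O + 13 K$)
$\left(r{\left(q{\left(\frac{1}{W{\left(-4,-3 \right)} - 23} \right)},-541 \right)} + 202476\right) + 1268877 = \left(\left(-541 + 13 \left(-22\right)\right) + 202476\right) + 1268877 = \left(\left(-541 - 286\right) + 202476\right) + 1268877 = \left(-827 + 202476\right) + 1268877 = 201649 + 1268877 = 1470526$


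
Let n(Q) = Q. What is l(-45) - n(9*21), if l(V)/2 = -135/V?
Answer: -183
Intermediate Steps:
l(V) = -270/V (l(V) = 2*(-135/V) = -270/V)
l(-45) - n(9*21) = -270/(-45) - 9*21 = -270*(-1/45) - 1*189 = 6 - 189 = -183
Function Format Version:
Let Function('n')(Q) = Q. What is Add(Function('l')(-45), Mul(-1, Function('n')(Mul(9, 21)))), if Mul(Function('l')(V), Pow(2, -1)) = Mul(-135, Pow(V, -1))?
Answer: -183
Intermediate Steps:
Function('l')(V) = Mul(-270, Pow(V, -1)) (Function('l')(V) = Mul(2, Mul(-135, Pow(V, -1))) = Mul(-270, Pow(V, -1)))
Add(Function('l')(-45), Mul(-1, Function('n')(Mul(9, 21)))) = Add(Mul(-270, Pow(-45, -1)), Mul(-1, Mul(9, 21))) = Add(Mul(-270, Rational(-1, 45)), Mul(-1, 189)) = Add(6, -189) = -183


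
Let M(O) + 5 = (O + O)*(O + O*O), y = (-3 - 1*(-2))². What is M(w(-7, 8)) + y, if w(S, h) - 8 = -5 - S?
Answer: 2196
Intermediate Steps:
y = 1 (y = (-3 + 2)² = (-1)² = 1)
w(S, h) = 3 - S (w(S, h) = 8 + (-5 - S) = 3 - S)
M(O) = -5 + 2*O*(O + O²) (M(O) = -5 + (O + O)*(O + O*O) = -5 + (2*O)*(O + O²) = -5 + 2*O*(O + O²))
M(w(-7, 8)) + y = (-5 + 2*(3 - 1*(-7))² + 2*(3 - 1*(-7))³) + 1 = (-5 + 2*(3 + 7)² + 2*(3 + 7)³) + 1 = (-5 + 2*10² + 2*10³) + 1 = (-5 + 2*100 + 2*1000) + 1 = (-5 + 200 + 2000) + 1 = 2195 + 1 = 2196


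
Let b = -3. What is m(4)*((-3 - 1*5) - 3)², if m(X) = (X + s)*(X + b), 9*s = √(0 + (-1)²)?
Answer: 4477/9 ≈ 497.44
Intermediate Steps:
s = ⅑ (s = √(0 + (-1)²)/9 = √(0 + 1)/9 = √1/9 = (⅑)*1 = ⅑ ≈ 0.11111)
m(X) = (-3 + X)*(⅑ + X) (m(X) = (X + ⅑)*(X - 3) = (⅑ + X)*(-3 + X) = (-3 + X)*(⅑ + X))
m(4)*((-3 - 1*5) - 3)² = (-⅓ + 4² - 26/9*4)*((-3 - 1*5) - 3)² = (-⅓ + 16 - 104/9)*((-3 - 5) - 3)² = 37*(-8 - 3)²/9 = (37/9)*(-11)² = (37/9)*121 = 4477/9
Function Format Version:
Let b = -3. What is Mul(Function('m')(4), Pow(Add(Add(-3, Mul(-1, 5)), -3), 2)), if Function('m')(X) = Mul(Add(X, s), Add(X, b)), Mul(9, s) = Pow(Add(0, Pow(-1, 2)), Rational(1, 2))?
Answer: Rational(4477, 9) ≈ 497.44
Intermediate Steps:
s = Rational(1, 9) (s = Mul(Rational(1, 9), Pow(Add(0, Pow(-1, 2)), Rational(1, 2))) = Mul(Rational(1, 9), Pow(Add(0, 1), Rational(1, 2))) = Mul(Rational(1, 9), Pow(1, Rational(1, 2))) = Mul(Rational(1, 9), 1) = Rational(1, 9) ≈ 0.11111)
Function('m')(X) = Mul(Add(-3, X), Add(Rational(1, 9), X)) (Function('m')(X) = Mul(Add(X, Rational(1, 9)), Add(X, -3)) = Mul(Add(Rational(1, 9), X), Add(-3, X)) = Mul(Add(-3, X), Add(Rational(1, 9), X)))
Mul(Function('m')(4), Pow(Add(Add(-3, Mul(-1, 5)), -3), 2)) = Mul(Add(Rational(-1, 3), Pow(4, 2), Mul(Rational(-26, 9), 4)), Pow(Add(Add(-3, Mul(-1, 5)), -3), 2)) = Mul(Add(Rational(-1, 3), 16, Rational(-104, 9)), Pow(Add(Add(-3, -5), -3), 2)) = Mul(Rational(37, 9), Pow(Add(-8, -3), 2)) = Mul(Rational(37, 9), Pow(-11, 2)) = Mul(Rational(37, 9), 121) = Rational(4477, 9)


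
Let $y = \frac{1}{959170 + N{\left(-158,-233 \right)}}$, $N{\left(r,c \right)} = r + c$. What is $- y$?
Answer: $- \frac{1}{958779} \approx -1.043 \cdot 10^{-6}$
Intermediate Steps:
$N{\left(r,c \right)} = c + r$
$y = \frac{1}{958779}$ ($y = \frac{1}{959170 - 391} = \frac{1}{958779} \approx 1.043 \cdot 10^{-6}$)
$- y = \left(-1\right) \frac{1}{958779} = - \frac{1}{958779}$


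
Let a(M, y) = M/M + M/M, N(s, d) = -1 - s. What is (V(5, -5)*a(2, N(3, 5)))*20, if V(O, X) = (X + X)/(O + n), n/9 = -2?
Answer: 400/13 ≈ 30.769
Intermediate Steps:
n = -18 (n = 9*(-2) = -18)
V(O, X) = 2*X/(-18 + O) (V(O, X) = (X + X)/(O - 18) = (2*X)/(-18 + O) = 2*X/(-18 + O))
a(M, y) = 2 (a(M, y) = 1 + 1 = 2)
(V(5, -5)*a(2, N(3, 5)))*20 = ((2*(-5)/(-18 + 5))*2)*20 = ((2*(-5)/(-13))*2)*20 = ((2*(-5)*(-1/13))*2)*20 = ((10/13)*2)*20 = (20/13)*20 = 400/13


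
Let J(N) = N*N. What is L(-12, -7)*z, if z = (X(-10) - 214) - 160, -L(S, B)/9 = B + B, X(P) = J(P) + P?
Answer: -35784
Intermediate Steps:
J(N) = N**2
X(P) = P + P**2 (X(P) = P**2 + P = P + P**2)
L(S, B) = -18*B (L(S, B) = -9*(B + B) = -18*B)
z = -284 (z = (-10*(1 - 10) - 214) - 160 = (-10*(-9) - 214) - 160 = (90 - 214) - 160 = -124 - 160 = -284)
L(-12, -7)*z = -18*(-7)*(-284) = 126*(-284) = -35784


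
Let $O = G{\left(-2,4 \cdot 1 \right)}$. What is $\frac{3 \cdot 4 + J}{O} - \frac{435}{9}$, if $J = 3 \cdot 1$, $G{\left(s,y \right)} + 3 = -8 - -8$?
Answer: $- \frac{160}{3} \approx -53.333$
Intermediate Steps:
$G{\left(s,y \right)} = -3$ ($G{\left(s,y \right)} = -3 - 0 = -3 + \left(-8 + 8\right) = -3 + 0 = -3$)
$J = 3$
$O = -3$
$\frac{3 \cdot 4 + J}{O} - \frac{435}{9} = \frac{3 \cdot 4 + 3}{-3} - \frac{435}{9} = \left(12 + 3\right) \left(- \frac{1}{3}\right) - \frac{145}{3} = 15 \left(- \frac{1}{3}\right) - \frac{145}{3} = -5 - \frac{145}{3} = - \frac{160}{3}$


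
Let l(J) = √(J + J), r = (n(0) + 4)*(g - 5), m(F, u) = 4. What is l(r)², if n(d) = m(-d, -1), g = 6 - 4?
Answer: -48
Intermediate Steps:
g = 2
n(d) = 4
r = -24 (r = (4 + 4)*(2 - 5) = 8*(-3) = -24)
l(J) = √2*√J (l(J) = √(2*J) = √2*√J)
l(r)² = (√2*√(-24))² = (√2*(2*I*√6))² = (4*I*√3)² = -48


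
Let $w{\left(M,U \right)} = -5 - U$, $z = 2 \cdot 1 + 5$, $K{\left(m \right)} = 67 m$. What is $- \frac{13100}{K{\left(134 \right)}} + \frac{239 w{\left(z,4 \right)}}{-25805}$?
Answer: $- \frac{159366911}{115838645} \approx -1.3758$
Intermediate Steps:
$z = 7$ ($z = 2 + 5 = 7$)
$- \frac{13100}{K{\left(134 \right)}} + \frac{239 w{\left(z,4 \right)}}{-25805} = - \frac{13100}{67 \cdot 134} + \frac{239 \left(-5 - 4\right)}{-25805} = - \frac{13100}{8978} + 239 \left(-5 - 4\right) \left(- \frac{1}{25805}\right) = \left(-13100\right) \frac{1}{8978} + 239 \left(-9\right) \left(- \frac{1}{25805}\right) = - \frac{6550}{4489} - - \frac{2151}{25805} = - \frac{6550}{4489} + \frac{2151}{25805} = - \frac{159366911}{115838645}$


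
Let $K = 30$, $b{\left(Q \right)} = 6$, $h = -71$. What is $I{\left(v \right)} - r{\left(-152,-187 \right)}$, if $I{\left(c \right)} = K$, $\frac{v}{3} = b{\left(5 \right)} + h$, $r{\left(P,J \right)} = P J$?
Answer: $-28394$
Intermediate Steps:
$r{\left(P,J \right)} = J P$
$v = -195$ ($v = 3 \left(6 - 71\right) = 3 \left(-65\right) = -195$)
$I{\left(c \right)} = 30$
$I{\left(v \right)} - r{\left(-152,-187 \right)} = 30 - \left(-187\right) \left(-152\right) = 30 - 28424 = -28394$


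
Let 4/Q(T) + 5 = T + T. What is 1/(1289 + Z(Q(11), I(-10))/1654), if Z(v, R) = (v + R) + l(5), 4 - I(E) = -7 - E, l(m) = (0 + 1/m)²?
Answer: 351475/453051546 ≈ 0.00077579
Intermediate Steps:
Q(T) = 4/(-5 + 2*T) (Q(T) = 4/(-5 + (T + T)) = 4/(-5 + 2*T))
l(m) = m⁻² (l(m) = (1/m)² = m⁻²)
I(E) = 11 + E (I(E) = 4 - (-7 - E) = 4 + (7 + E) = 11 + E)
Z(v, R) = 1/25 + R + v (Z(v, R) = (v + R) + 5⁻² = (R + v) + 1/25 = 1/25 + R + v)
1/(1289 + Z(Q(11), I(-10))/1654) = 1/(1289 + (1/25 + (11 - 10) + 4/(-5 + 2*11))/1654) = 1/(1289 + (1/25 + 1 + 4/(-5 + 22))*(1/1654)) = 1/(1289 + (1/25 + 1 + 4/17)*(1/1654)) = 1/(1289 + (542/425)*(1/1654)) = 1/(1289 + 271/351475) = 1/(453051546/351475) = 351475/453051546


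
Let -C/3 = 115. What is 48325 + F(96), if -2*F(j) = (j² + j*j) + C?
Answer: 78563/2 ≈ 39282.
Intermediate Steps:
C = -345 (C = -3*115 = -345)
F(j) = 345/2 - j² (F(j) = -((j² + j*j) - 345)/2 = -((j² + j²) - 345)/2 = -(2*j² - 345)/2 = -(-345 + 2*j²)/2 = 345/2 - j²)
48325 + F(96) = 48325 + (345/2 - 1*96²) = 48325 + (345/2 - 1*9216) = 48325 + (345/2 - 9216) = 48325 - 18087/2 = 78563/2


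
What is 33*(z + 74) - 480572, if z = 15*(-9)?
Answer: -482585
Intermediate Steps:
z = -135
33*(z + 74) - 480572 = 33*(-135 + 74) - 480572 = 33*(-61) - 480572 = -2013 - 480572 = -482585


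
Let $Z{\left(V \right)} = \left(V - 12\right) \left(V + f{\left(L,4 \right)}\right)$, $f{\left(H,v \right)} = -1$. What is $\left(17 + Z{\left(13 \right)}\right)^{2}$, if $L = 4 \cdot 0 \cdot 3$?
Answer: $841$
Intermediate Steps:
$L = 0$ ($L = 0 \cdot 3 = 0$)
$Z{\left(V \right)} = \left(-1 + V\right) \left(-12 + V\right)$ ($Z{\left(V \right)} = \left(V - 12\right) \left(V - 1\right) = \left(-12 + V\right) \left(-1 + V\right) = \left(-1 + V\right) \left(-12 + V\right)$)
$\left(17 + Z{\left(13 \right)}\right)^{2} = \left(17 + \left(12 + 13^{2} - 169\right)\right)^{2} = \left(17 + \left(12 + 169 - 169\right)\right)^{2} = \left(17 + 12\right)^{2} = 29^{2} = 841$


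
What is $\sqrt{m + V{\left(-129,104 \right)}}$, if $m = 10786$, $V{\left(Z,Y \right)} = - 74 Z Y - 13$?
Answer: $41 \sqrt{597} \approx 1001.8$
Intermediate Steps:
$V{\left(Z,Y \right)} = -13 - 74 Y Z$ ($V{\left(Z,Y \right)} = - 74 Y Z - 13 = -13 - 74 Y Z$)
$\sqrt{m + V{\left(-129,104 \right)}} = \sqrt{10786 - \left(13 + 7696 \left(-129\right)\right)} = \sqrt{10786 + \left(-13 + 992784\right)} = \sqrt{10786 + 992771} = \sqrt{1003557} = 41 \sqrt{597}$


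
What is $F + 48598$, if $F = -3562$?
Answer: $45036$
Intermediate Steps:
$F + 48598 = -3562 + 48598 = 45036$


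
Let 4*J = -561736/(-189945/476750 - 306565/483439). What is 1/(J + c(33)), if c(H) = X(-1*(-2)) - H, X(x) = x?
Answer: 6799476703/924565335558507 ≈ 7.3542e-6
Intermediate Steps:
c(H) = 2 - H (c(H) = -1*(-2) - H = 2 - H)
J = 924776119336300/6799476703 (J = (-561736/(-189945/476750 - 306565/483439))/4 = (-561736/(-189945*1/476750 - 306565*1/483439))/4 = (-561736/(-37989/95350 - 306565/483439))/4 = (-561736/(-47596336921/46095908650))/4 = (-561736*(-46095908650/47596336921))/4 = (1/4)*(3699104477345200/6799476703) = 924776119336300/6799476703 ≈ 1.3601e+5)
1/(J + c(33)) = 1/(924776119336300/6799476703 + (2 - 1*33)) = 1/(924776119336300/6799476703 + (2 - 33)) = 1/(924776119336300/6799476703 - 31) = 1/(924565335558507/6799476703) = 6799476703/924565335558507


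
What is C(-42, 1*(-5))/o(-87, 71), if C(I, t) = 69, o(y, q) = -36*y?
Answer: 23/1044 ≈ 0.022031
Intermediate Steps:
C(-42, 1*(-5))/o(-87, 71) = 69/((-36*(-87))) = 69/3132 = 69*(1/3132) = 23/1044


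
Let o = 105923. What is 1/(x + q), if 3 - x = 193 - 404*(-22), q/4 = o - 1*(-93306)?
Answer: 1/787838 ≈ 1.2693e-6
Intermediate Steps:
q = 796916 (q = 4*(105923 - 1*(-93306)) = 4*(105923 + 93306) = 4*199229 = 796916)
x = -9078 (x = 3 - (193 - 404*(-22)) = 3 - (193 + 8888) = 3 - 1*9081 = 3 - 9081 = -9078)
1/(x + q) = 1/(-9078 + 796916) = 1/787838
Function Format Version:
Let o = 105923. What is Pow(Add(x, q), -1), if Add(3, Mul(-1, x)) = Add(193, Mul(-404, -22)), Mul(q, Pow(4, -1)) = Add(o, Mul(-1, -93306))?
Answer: Rational(1, 787838) ≈ 1.2693e-6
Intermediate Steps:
q = 796916 (q = Mul(4, Add(105923, Mul(-1, -93306))) = Mul(4, Add(105923, 93306)) = Mul(4, 199229) = 796916)
x = -9078 (x = Add(3, Mul(-1, Add(193, Mul(-404, -22)))) = Add(3, Mul(-1, Add(193, 8888))) = Add(3, Mul(-1, 9081)) = Add(3, -9081) = -9078)
Pow(Add(x, q), -1) = Pow(Add(-9078, 796916), -1) = Pow(787838, -1) = Rational(1, 787838)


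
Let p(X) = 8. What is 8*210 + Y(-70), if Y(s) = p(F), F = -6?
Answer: 1688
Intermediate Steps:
Y(s) = 8
8*210 + Y(-70) = 8*210 + 8 = 1680 + 8 = 1688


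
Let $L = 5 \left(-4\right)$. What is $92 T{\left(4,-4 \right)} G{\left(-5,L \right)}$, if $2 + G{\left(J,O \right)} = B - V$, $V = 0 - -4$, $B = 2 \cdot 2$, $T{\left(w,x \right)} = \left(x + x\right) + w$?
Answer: $736$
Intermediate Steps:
$T{\left(w,x \right)} = w + 2 x$ ($T{\left(w,x \right)} = 2 x + w = w + 2 x$)
$L = -20$
$B = 4$
$V = 4$ ($V = 0 + 4 = 4$)
$G{\left(J,O \right)} = -2$ ($G{\left(J,O \right)} = -2 + \left(4 - 4\right) = -2 + 0 = -2$)
$92 T{\left(4,-4 \right)} G{\left(-5,L \right)} = 92 \left(4 + 2 \left(-4\right)\right) \left(-2\right) = 92 \left(4 - 8\right) \left(-2\right) = 92 \left(-4\right) \left(-2\right) = \left(-368\right) \left(-2\right) = 736$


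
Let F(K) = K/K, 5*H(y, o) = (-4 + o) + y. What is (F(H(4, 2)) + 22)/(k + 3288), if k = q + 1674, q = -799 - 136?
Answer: 23/4027 ≈ 0.0057115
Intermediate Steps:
q = -935
k = 739 (k = -935 + 1674 = 739)
H(y, o) = -4/5 + o/5 + y/5 (H(y, o) = ((-4 + o) + y)/5 = (-4 + o + y)/5 = -4/5 + o/5 + y/5)
F(K) = 1
(F(H(4, 2)) + 22)/(k + 3288) = (1 + 22)/(739 + 3288) = 23/4027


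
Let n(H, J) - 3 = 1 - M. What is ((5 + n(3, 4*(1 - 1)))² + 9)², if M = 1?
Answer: 5329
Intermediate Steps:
n(H, J) = 3 (n(H, J) = 3 + (1 - 1*1) = 3 + (1 - 1) = 3 + 0 = 3)
((5 + n(3, 4*(1 - 1)))² + 9)² = ((5 + 3)² + 9)² = (8² + 9)² = (64 + 9)² = 73² = 5329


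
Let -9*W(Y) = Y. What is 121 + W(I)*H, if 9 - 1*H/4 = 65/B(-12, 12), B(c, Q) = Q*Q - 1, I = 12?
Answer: 2489/33 ≈ 75.424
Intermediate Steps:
B(c, Q) = -1 + Q**2 (B(c, Q) = Q**2 - 1 = -1 + Q**2)
W(Y) = -Y/9
H = 376/11 (H = 36 - 260/(-1 + 12**2) = 36 - 260/(-1 + 144) = 36 - 260/143 = 36 - 4*5/11 = 36 - 20/11 = 376/11 ≈ 34.182)
121 + W(I)*H = 121 - 1/9*12*(376/11) = 121 - 4/3*376/11 = 121 - 1504/33 = 2489/33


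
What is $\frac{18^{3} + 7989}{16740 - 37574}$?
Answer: $- \frac{13821}{20834} \approx -0.66339$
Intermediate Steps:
$\frac{18^{3} + 7989}{16740 - 37574} = \frac{5832 + 7989}{-20834} = 13821 \left(- \frac{1}{20834}\right) = - \frac{13821}{20834}$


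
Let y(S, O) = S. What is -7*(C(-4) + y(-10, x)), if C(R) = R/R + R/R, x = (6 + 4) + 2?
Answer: 56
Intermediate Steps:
x = 12 (x = 10 + 2 = 12)
C(R) = 2 (C(R) = 1 + 1 = 2)
-7*(C(-4) + y(-10, x)) = -7*(2 - 10) = -7*(-8) = 56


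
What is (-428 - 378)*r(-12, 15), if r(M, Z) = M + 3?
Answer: 7254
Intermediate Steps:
r(M, Z) = 3 + M
(-428 - 378)*r(-12, 15) = (-428 - 378)*(3 - 12) = -806*(-9) = 7254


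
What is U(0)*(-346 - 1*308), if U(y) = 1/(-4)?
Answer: 327/2 ≈ 163.50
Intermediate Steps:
U(y) = -¼
U(0)*(-346 - 1*308) = -(-346 - 1*308)/4 = -(-346 - 308)/4 = -¼*(-654) = 327/2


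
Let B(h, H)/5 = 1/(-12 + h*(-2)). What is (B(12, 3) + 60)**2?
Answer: 4644025/1296 ≈ 3583.4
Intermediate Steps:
B(h, H) = 5/(-12 - 2*h) (B(h, H) = 5/(-12 + h*(-2)) = 5/(-12 - 2*h))
(B(12, 3) + 60)**2 = (-5/(12 + 2*12) + 60)**2 = (-5/(12 + 24) + 60)**2 = (-5/36 + 60)**2 = (2155/36)**2 = 4644025/1296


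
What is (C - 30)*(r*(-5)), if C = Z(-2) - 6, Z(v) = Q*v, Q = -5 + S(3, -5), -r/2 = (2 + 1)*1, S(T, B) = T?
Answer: -960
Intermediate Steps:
r = -6 (r = -2*(2 + 1) = -6 ≈ -6.0000)
Q = -2 (Q = -5 + 3 = -2)
Z(v) = -2*v
C = -2 (C = -2*(-2) - 6 = 4 - 6 = -2)
(C - 30)*(r*(-5)) = (-2 - 30)*(-6*(-5)) = -32*30 = -960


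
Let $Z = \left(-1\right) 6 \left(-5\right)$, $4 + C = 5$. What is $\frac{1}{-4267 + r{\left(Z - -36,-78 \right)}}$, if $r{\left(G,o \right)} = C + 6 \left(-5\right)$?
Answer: $- \frac{1}{4296} \approx -0.00023277$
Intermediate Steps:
$C = 1$ ($C = -4 + 5 = 1$)
$Z = 30$ ($Z = \left(-6\right) \left(-5\right) = 30$)
$r{\left(G,o \right)} = -29$ ($r{\left(G,o \right)} = 1 + 6 \left(-5\right) = 1 - 30 = -29$)
$\frac{1}{-4267 + r{\left(Z - -36,-78 \right)}} = \frac{1}{-4267 - 29} = \frac{1}{-4296} = - \frac{1}{4296}$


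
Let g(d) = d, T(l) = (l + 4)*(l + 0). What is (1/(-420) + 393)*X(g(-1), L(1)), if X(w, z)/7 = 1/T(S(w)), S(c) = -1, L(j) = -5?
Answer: -165059/180 ≈ -916.99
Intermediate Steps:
T(l) = l*(4 + l) (T(l) = (4 + l)*l = l*(4 + l))
X(w, z) = -7/3 (X(w, z) = 7/((-(4 - 1))) = 7/((-1*3)) = 7/(-3) = 7*(-⅓) = -7/3)
(1/(-420) + 393)*X(g(-1), L(1)) = (1/(-420) + 393)*(-7/3) = (-1/420 + 393)*(-7/3) = (165059/420)*(-7/3) = -165059/180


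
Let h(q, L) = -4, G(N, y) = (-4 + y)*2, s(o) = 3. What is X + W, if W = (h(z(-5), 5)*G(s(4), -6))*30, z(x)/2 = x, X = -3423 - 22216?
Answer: -23239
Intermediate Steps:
X = -25639
z(x) = 2*x
G(N, y) = -8 + 2*y
W = 2400 (W = -4*(-8 + 2*(-6))*30 = -4*(-8 - 12)*30 = -4*(-20)*30 = 80*30 = 2400)
X + W = -25639 + 2400 = -23239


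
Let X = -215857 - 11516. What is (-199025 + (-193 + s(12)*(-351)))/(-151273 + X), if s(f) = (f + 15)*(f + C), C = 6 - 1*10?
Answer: 137517/189323 ≈ 0.72636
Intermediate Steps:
C = -4 (C = 6 - 10 = -4)
s(f) = (-4 + f)*(15 + f) (s(f) = (f + 15)*(f - 4) = (15 + f)*(-4 + f) = (-4 + f)*(15 + f))
X = -227373
(-199025 + (-193 + s(12)*(-351)))/(-151273 + X) = (-199025 + (-193 + (-60 + 12² + 11*12)*(-351)))/(-151273 - 227373) = (-199025 + (-193 + (-60 + 144 + 132)*(-351)))/(-378646) = (-199025 + (-193 + 216*(-351)))*(-1/378646) = (-199025 + (-193 - 75816))*(-1/378646) = (-199025 - 76009)*(-1/378646) = -275034*(-1/378646) = 137517/189323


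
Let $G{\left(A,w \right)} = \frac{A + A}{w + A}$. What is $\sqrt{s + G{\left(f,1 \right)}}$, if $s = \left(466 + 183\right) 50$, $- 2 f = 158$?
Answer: $\frac{\sqrt{49359531}}{39} \approx 180.14$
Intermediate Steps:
$f = -79$ ($f = \left(- \frac{1}{2}\right) 158 = -79$)
$G{\left(A,w \right)} = \frac{2 A}{A + w}$
$s = 32450$ ($s = 649 \cdot 50 = 32450$)
$\sqrt{s + G{\left(f,1 \right)}} = \sqrt{32450 + 2 \left(-79\right) \frac{1}{-79 + 1}} = \sqrt{32450 + 2 \left(-79\right) \frac{1}{-78}} = \sqrt{32450 + 2 \left(-79\right) \left(- \frac{1}{78}\right)} = \sqrt{32450 + \frac{79}{39}} = \sqrt{\frac{1265629}{39}} = \frac{\sqrt{49359531}}{39}$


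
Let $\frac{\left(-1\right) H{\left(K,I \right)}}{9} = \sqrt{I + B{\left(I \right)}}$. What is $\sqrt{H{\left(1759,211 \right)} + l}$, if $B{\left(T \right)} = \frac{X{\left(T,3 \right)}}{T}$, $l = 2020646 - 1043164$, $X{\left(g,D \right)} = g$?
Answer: $\sqrt{977482 - 18 \sqrt{53}} \approx 988.61$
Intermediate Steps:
$l = 977482$ ($l = 2020646 - 1043164 = 977482$)
$B{\left(T \right)} = 1$ ($B{\left(T \right)} = \frac{T}{T} = 1$)
$H{\left(K,I \right)} = - 9 \sqrt{1 + I}$ ($H{\left(K,I \right)} = - 9 \sqrt{I + 1} = - 9 \sqrt{1 + I}$)
$\sqrt{H{\left(1759,211 \right)} + l} = \sqrt{- 9 \sqrt{1 + 211} + 977482} = \sqrt{- 9 \sqrt{212} + 977482} = \sqrt{- 9 \cdot 2 \sqrt{53} + 977482} = \sqrt{- 18 \sqrt{53} + 977482} = \sqrt{977482 - 18 \sqrt{53}}$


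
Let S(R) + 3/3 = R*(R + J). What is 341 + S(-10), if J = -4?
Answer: 480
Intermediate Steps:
S(R) = -1 + R*(-4 + R) (S(R) = -1 + R*(R - 4) = -1 + R*(-4 + R))
341 + S(-10) = 341 + (-1 + (-10)**2 - 4*(-10)) = 341 + (-1 + 100 + 40) = 341 + 139 = 480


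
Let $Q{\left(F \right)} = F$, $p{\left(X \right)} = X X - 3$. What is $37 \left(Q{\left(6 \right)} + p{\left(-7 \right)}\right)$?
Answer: $1924$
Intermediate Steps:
$p{\left(X \right)} = -3 + X^{2}$ ($p{\left(X \right)} = X^{2} - 3 = -3 + X^{2}$)
$37 \left(Q{\left(6 \right)} + p{\left(-7 \right)}\right) = 37 \left(6 - \left(3 - \left(-7\right)^{2}\right)\right) = 37 \left(6 + \left(-3 + 49\right)\right) = 37 \left(6 + 46\right) = 37 \cdot 52 = 1924$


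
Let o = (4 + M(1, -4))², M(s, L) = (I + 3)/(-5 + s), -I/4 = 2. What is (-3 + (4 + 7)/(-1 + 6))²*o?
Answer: 441/25 ≈ 17.640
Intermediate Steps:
I = -8 (I = -4*2 = -8)
M(s, L) = -5/(-5 + s) (M(s, L) = (-8 + 3)/(-5 + s) = -5/(-5 + s))
o = 441/16 (o = (4 - 5/(-5 + 1))² = (4 - 5/(-4))² = (4 - 5*(-¼))² = (4 + 5/4)² = (21/4)² = 441/16 ≈ 27.563)
(-3 + (4 + 7)/(-1 + 6))²*o = (-3 + (4 + 7)/(-1 + 6))²*(441/16) = (-3 + 11/5)²*(441/16) = (-⅘)²*(441/16) = (16/25)*(441/16) = 441/25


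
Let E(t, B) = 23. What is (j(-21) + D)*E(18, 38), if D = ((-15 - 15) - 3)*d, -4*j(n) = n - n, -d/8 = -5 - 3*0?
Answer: -30360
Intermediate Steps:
d = 40 (d = -8*(-5 - 3*0) = -8*(-5 + 0) = -8*(-5) = 40)
j(n) = 0 (j(n) = -(n - n)/4 = -¼*0 = 0)
D = -1320 (D = ((-15 - 15) - 3)*40 = (-30 - 3)*40 = -33*40 = -1320)
(j(-21) + D)*E(18, 38) = (0 - 1320)*23 = -1320*23 = -30360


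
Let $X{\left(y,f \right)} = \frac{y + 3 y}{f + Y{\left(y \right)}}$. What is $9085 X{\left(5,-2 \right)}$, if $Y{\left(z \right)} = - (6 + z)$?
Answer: $- \frac{181700}{13} \approx -13977.0$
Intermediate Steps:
$Y{\left(z \right)} = -6 - z$
$X{\left(y,f \right)} = \frac{4 y}{-6 + f - y}$ ($X{\left(y,f \right)} = \frac{y + 3 y}{f - \left(6 + y\right)} = \frac{4 y}{-6 + f - y}$)
$9085 X{\left(5,-2 \right)} = 9085 \left(\left(-4\right) 5 \frac{1}{6 + 5 - -2}\right) = 9085 \left(\left(-4\right) 5 \frac{1}{6 + 5 + 2}\right) = 9085 \left(\left(-4\right) 5 \cdot \frac{1}{13}\right) = 9085 \left(- \frac{20}{13}\right) = - \frac{181700}{13}$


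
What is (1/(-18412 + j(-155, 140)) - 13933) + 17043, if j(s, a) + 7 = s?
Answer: 57765139/18574 ≈ 3110.0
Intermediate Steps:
j(s, a) = -7 + s
(1/(-18412 + j(-155, 140)) - 13933) + 17043 = (1/(-18412 + (-7 - 155)) - 13933) + 17043 = (1/(-18412 - 162) - 13933) + 17043 = (1/(-18574) - 13933) + 17043 = (-1/18574 - 13933) + 17043 = -258791543/18574 + 17043 = 57765139/18574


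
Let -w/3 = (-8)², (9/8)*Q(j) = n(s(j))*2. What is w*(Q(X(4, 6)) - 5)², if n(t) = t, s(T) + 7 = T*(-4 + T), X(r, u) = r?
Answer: -1577536/27 ≈ -58427.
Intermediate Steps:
s(T) = -7 + T*(-4 + T)
Q(j) = -112/9 - 64*j/9 + 16*j²/9 (Q(j) = 8*((-7 + j² - 4*j)*2)/9 = 8*(-14 - 8*j + 2*j²)/9 = -112/9 - 64*j/9 + 16*j²/9)
w = -192 (w = -3*(-8)² = -3*64 = -192)
w*(Q(X(4, 6)) - 5)² = -192*((-112/9 - 64/9*4 + (16/9)*4²) - 5)² = -192*((-112/9 - 256/9 + (16/9)*16) - 5)² = -192*((-112/9 - 256/9 + 256/9) - 5)² = -192*(-112/9 - 5)² = -192*(-157/9)² = -192*24649/81 = -1577536/27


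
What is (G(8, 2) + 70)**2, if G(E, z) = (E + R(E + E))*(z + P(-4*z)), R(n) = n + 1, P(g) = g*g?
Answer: 2958400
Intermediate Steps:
P(g) = g**2
R(n) = 1 + n
G(E, z) = (1 + 3*E)*(z + 16*z**2) (G(E, z) = (E + (1 + (E + E)))*(z + (-4*z)**2) = (E + (1 + 2*E))*(z + 16*z**2) = (1 + 3*E)*(z + 16*z**2))
(G(8, 2) + 70)**2 = (2*(1 + 3*8 + 16*2 + 48*8*2) + 70)**2 = (2*(1 + 24 + 32 + 768) + 70)**2 = (2*825 + 70)**2 = (1650 + 70)**2 = 1720**2 = 2958400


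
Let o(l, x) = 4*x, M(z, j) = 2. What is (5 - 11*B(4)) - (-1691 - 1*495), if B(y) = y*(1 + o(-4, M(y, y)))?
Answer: 1795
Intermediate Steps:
B(y) = 9*y (B(y) = y*(1 + 4*2) = y*(1 + 8) = y*9 = 9*y)
(5 - 11*B(4)) - (-1691 - 1*495) = (5 - 99*4) - (-1691 - 1*495) = (5 - 11*36) - (-1691 - 495) = (5 - 396) - 1*(-2186) = -391 + 2186 = 1795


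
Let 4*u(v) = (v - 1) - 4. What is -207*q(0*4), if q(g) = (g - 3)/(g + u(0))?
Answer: -2484/5 ≈ -496.80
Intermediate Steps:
u(v) = -5/4 + v/4 (u(v) = ((v - 1) - 4)/4 = ((-1 + v) - 4)/4 = (-5 + v)/4 = -5/4 + v/4)
q(g) = (-3 + g)/(-5/4 + g) (q(g) = (g - 3)/(g + (-5/4 + (1/4)*0)) = (-3 + g)/(g + (-5/4 + 0)) = (-3 + g)/(g - 5/4) = (-3 + g)/(-5/4 + g))
-207*q(0*4) = -828*(-3 + 0*4)/(-5 + 4*(0*4)) = -828*(-3 + 0)/(-5 + 4*0) = -828*(-3)/(-5 + 0) = -828*(-3)/(-5) = -828*(-1)*(-3)/5 = -207*12/5 = -2484/5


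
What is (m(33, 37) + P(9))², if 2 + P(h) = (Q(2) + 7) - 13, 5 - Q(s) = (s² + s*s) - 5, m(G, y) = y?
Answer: 961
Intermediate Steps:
Q(s) = 10 - 2*s² (Q(s) = 5 - ((s² + s*s) - 5) = 5 - ((s² + s²) - 5) = 5 - (2*s² - 5) = 5 - (-5 + 2*s²) = 5 + (5 - 2*s²) = 10 - 2*s²)
P(h) = -6 (P(h) = -2 + (((10 - 2*2²) + 7) - 13) = -2 + (((10 - 2*4) + 7) - 13) = -2 + (((10 - 8) + 7) - 13) = -2 + ((2 + 7) - 13) = -2 + (9 - 13) = -2 - 4 = -6)
(m(33, 37) + P(9))² = (37 - 6)² = 31² = 961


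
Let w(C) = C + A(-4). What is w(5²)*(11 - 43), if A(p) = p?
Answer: -672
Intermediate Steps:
w(C) = -4 + C (w(C) = C - 4 = -4 + C)
w(5²)*(11 - 43) = (-4 + 5²)*(11 - 43) = (-4 + 25)*(-32) = 21*(-32) = -672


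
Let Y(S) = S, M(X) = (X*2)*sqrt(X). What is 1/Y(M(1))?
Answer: 1/2 ≈ 0.50000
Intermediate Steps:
M(X) = 2*X**(3/2) (M(X) = (2*X)*sqrt(X) = 2*X**(3/2))
1/Y(M(1)) = 1/(2*1**(3/2)) = 1/(2*1) = 1/2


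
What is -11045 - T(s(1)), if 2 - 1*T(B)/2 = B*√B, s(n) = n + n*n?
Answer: -11049 + 4*√2 ≈ -11043.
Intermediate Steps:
s(n) = n + n²
T(B) = 4 - 2*B^(3/2) (T(B) = 4 - 2*B*√B = 4 - 2*B^(3/2))
-11045 - T(s(1)) = -11045 - (4 - 2*(1 + 1)^(3/2)) = -11045 - (4 - 2*2*√2) = -11045 - (4 - 4*√2) = -11045 + (-4 + 4*√2) = -11049 + 4*√2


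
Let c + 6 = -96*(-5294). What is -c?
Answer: -508218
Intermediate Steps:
c = 508218 (c = -6 - 96*(-5294) = -6 + 508224 = 508218)
-c = -1*508218 = -508218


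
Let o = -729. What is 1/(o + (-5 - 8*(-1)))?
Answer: -1/726 ≈ -0.0013774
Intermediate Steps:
1/(o + (-5 - 8*(-1))) = 1/(-729 + (-5 - 8*(-1))) = 1/(-729 + (-5 + 8)) = 1/(-729 + 3) = 1/(-726) = -1/726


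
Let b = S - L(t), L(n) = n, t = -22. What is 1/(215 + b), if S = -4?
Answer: 1/233 ≈ 0.0042918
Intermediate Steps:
b = 18 (b = -4 - 1*(-22) = -4 + 22 = 18)
1/(215 + b) = 1/(215 + 18) = 1/233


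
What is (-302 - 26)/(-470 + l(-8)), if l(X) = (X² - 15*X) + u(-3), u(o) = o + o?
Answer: 82/73 ≈ 1.1233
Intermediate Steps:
u(o) = 2*o
l(X) = -6 + X² - 15*X (l(X) = (X² - 15*X) + 2*(-3) = (X² - 15*X) - 6 = -6 + X² - 15*X)
(-302 - 26)/(-470 + l(-8)) = (-302 - 26)/(-470 + (-6 + (-8)² - 15*(-8))) = -328/(-470 + (-6 + 64 + 120)) = -328/(-470 + 178) = -328/(-292) = -328*(-1/292) = 82/73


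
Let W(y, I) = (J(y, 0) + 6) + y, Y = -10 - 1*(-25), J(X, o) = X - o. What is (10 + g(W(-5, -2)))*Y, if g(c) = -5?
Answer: 75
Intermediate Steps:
Y = 15 (Y = -10 + 25 = 15)
W(y, I) = 6 + 2*y (W(y, I) = ((y - 1*0) + 6) + y = ((y + 0) + 6) + y = (y + 6) + y = (6 + y) + y = 6 + 2*y)
(10 + g(W(-5, -2)))*Y = (10 - 5)*15 = 5*15 = 75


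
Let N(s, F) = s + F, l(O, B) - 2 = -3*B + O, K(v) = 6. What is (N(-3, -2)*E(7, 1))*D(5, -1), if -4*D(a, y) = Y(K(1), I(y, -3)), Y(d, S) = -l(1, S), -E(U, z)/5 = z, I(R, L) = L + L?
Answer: 525/4 ≈ 131.25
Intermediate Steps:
I(R, L) = 2*L
E(U, z) = -5*z
l(O, B) = 2 + O - 3*B (l(O, B) = 2 + (-3*B + O) = 2 + (O - 3*B) = 2 + O - 3*B)
Y(d, S) = -3 + 3*S (Y(d, S) = -(2 + 1 - 3*S) = -(3 - 3*S) = -3 + 3*S)
N(s, F) = F + s
D(a, y) = 21/4 (D(a, y) = -(-3 + 3*(2*(-3)))/4 = -(-3 + 3*(-6))/4 = -(-3 - 18)/4 = -¼*(-21) = 21/4)
(N(-3, -2)*E(7, 1))*D(5, -1) = ((-2 - 3)*(-5*1))*(21/4) = -5*(-5)*(21/4) = 25*(21/4) = 525/4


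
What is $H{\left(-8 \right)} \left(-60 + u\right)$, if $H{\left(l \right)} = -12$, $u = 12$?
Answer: $576$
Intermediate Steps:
$H{\left(-8 \right)} \left(-60 + u\right) = - 12 \left(-60 + 12\right) = \left(-12\right) \left(-48\right) = 576$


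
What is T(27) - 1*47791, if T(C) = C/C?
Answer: -47790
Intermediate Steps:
T(C) = 1
T(27) - 1*47791 = 1 - 1*47791 = 1 - 47791 = -47790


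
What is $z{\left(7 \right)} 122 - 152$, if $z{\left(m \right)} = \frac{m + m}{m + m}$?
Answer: $-30$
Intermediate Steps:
$z{\left(m \right)} = 1$ ($z{\left(m \right)} = \frac{2 m}{2 m} = 2 m \frac{1}{2 m} = 1$)
$z{\left(7 \right)} 122 - 152 = 1 \cdot 122 - 152 = 122 - 152 = -30$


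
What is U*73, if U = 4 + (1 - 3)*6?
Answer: -584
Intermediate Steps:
U = -8 (U = 4 - 2*6 = 4 - 12 = -8)
U*73 = -8*73 = -584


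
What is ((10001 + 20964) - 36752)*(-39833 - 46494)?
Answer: 499574349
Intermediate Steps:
((10001 + 20964) - 36752)*(-39833 - 46494) = (30965 - 36752)*(-86327) = -5787*(-86327) = 499574349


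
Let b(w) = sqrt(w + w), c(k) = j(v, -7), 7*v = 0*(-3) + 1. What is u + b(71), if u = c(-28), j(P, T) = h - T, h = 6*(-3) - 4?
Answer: -15 + sqrt(142) ≈ -3.0836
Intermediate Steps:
h = -22 (h = -18 - 4 = -22)
v = 1/7 (v = (0*(-3) + 1)/7 = (0 + 1)/7 = (1/7)*1 = 1/7 ≈ 0.14286)
j(P, T) = -22 - T
c(k) = -15 (c(k) = -22 - 1*(-7) = -22 + 7 = -15)
u = -15
b(w) = sqrt(2)*sqrt(w) (b(w) = sqrt(2*w) = sqrt(2)*sqrt(w))
u + b(71) = -15 + sqrt(2)*sqrt(71) = -15 + sqrt(142)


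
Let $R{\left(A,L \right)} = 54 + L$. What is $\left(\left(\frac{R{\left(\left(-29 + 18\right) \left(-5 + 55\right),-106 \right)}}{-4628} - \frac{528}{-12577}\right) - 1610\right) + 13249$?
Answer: $\frac{13028209136}{1119353} \approx 11639.0$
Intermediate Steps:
$\left(\left(\frac{R{\left(\left(-29 + 18\right) \left(-5 + 55\right),-106 \right)}}{-4628} - \frac{528}{-12577}\right) - 1610\right) + 13249 = \left(\left(\frac{54 - 106}{-4628} - \frac{528}{-12577}\right) - 1610\right) + 13249 = \left(\left(\left(-52\right) \left(- \frac{1}{4628}\right) - - \frac{528}{12577}\right) - 1610\right) + 13249 = \left(\left(\frac{1}{89} + \frac{528}{12577}\right) - 1610\right) + 13249 = \left(\frac{59569}{1119353} - 1610\right) + 13249 = - \frac{1802098761}{1119353} + 13249 = \frac{13028209136}{1119353}$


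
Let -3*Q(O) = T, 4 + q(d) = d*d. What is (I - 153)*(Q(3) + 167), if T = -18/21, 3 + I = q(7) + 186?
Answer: 87825/7 ≈ 12546.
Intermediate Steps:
q(d) = -4 + d² (q(d) = -4 + d*d = -4 + d²)
I = 228 (I = -3 + ((-4 + 7²) + 186) = -3 + ((-4 + 49) + 186) = -3 + (45 + 186) = -3 + 231 = 228)
T = -6/7 (T = -18*1/21 = -6/7 ≈ -0.85714)
Q(O) = 2/7 (Q(O) = -⅓*(-6/7) = 2/7)
(I - 153)*(Q(3) + 167) = (228 - 153)*(2/7 + 167) = 75*(1171/7) = 87825/7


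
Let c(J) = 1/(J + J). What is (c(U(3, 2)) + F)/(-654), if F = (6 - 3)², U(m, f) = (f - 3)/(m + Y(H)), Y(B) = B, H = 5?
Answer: -5/654 ≈ -0.0076453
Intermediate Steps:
U(m, f) = (-3 + f)/(5 + m) (U(m, f) = (f - 3)/(m + 5) = (-3 + f)/(5 + m))
F = 9 (F = 3² = 9)
c(J) = 1/(2*J)
(c(U(3, 2)) + F)/(-654) = (1/(2*(((-3 + 2)/(5 + 3)))) + 9)/(-654) = (1/(2*((-1/8))) + 9)*(-1/654) = (1/(2*(((⅛)*(-1)))) + 9)*(-1/654) = (1/(2*(-⅛)) + 9)*(-1/654) = ((½)*(-8) + 9)*(-1/654) = (-4 + 9)*(-1/654) = 5*(-1/654) = -5/654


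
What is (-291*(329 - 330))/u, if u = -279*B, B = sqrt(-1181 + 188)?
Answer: 97*I*sqrt(993)/92349 ≈ 0.033099*I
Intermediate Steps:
B = I*sqrt(993) (B = sqrt(-993) = I*sqrt(993) ≈ 31.512*I)
u = -279*I*sqrt(993) ≈ -8791.8*I
(-291*(329 - 330))/u = (-291*(329 - 330))/((-279*I*sqrt(993))) = (-291*(-1))*(I*sqrt(993)/277047) = 291*(I*sqrt(993)/277047) = 97*I*sqrt(993)/92349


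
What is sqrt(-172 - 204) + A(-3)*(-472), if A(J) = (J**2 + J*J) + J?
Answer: -7080 + 2*I*sqrt(94) ≈ -7080.0 + 19.391*I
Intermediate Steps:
A(J) = J + 2*J**2 (A(J) = (J**2 + J**2) + J = 2*J**2 + J = J + 2*J**2)
sqrt(-172 - 204) + A(-3)*(-472) = sqrt(-172 - 204) - 3*(1 + 2*(-3))*(-472) = sqrt(-376) - 3*(1 - 6)*(-472) = 2*I*sqrt(94) - 3*(-5)*(-472) = 2*I*sqrt(94) + 15*(-472) = 2*I*sqrt(94) - 7080 = -7080 + 2*I*sqrt(94)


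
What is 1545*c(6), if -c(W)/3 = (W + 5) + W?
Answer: -78795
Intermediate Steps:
c(W) = -15 - 6*W (c(W) = -3*((W + 5) + W) = -3*((5 + W) + W) = -3*(5 + 2*W) = -15 - 6*W)
1545*c(6) = 1545*(-15 - 6*6) = 1545*(-15 - 36) = 1545*(-51) = -78795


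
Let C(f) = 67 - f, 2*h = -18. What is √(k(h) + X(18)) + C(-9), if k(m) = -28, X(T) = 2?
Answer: 76 + I*√26 ≈ 76.0 + 5.099*I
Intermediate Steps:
h = -9 (h = (½)*(-18) = -9)
√(k(h) + X(18)) + C(-9) = √(-28 + 2) + (67 - 1*(-9)) = √(-26) + (67 + 9) = I*√26 + 76 = 76 + I*√26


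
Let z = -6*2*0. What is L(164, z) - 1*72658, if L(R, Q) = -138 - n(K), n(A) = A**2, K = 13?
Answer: -72965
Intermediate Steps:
z = 0 (z = -12*0 = 0)
L(R, Q) = -307 (L(R, Q) = -138 - 1*13**2 = -138 - 1*169 = -138 - 169 = -307)
L(164, z) - 1*72658 = -307 - 1*72658 = -307 - 72658 = -72965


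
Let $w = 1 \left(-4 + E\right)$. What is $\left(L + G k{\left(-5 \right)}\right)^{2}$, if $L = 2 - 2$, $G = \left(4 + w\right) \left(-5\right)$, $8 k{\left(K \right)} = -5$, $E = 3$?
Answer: $\frac{5625}{64} \approx 87.891$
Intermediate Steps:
$w = -1$ ($w = 1 \left(-4 + 3\right) = 1 \left(-1\right) = -1$)
$k{\left(K \right)} = - \frac{5}{8}$ ($k{\left(K \right)} = \frac{1}{8} \left(-5\right) = - \frac{5}{8}$)
$G = -15$ ($G = \left(4 - 1\right) \left(-5\right) = 3 \left(-5\right) = -15$)
$L = 0$ ($L = 2 - 2 = 0$)
$\left(L + G k{\left(-5 \right)}\right)^{2} = \left(0 - - \frac{75}{8}\right)^{2} = \left(0 + \frac{75}{8}\right)^{2} = \left(\frac{75}{8}\right)^{2} = \frac{5625}{64}$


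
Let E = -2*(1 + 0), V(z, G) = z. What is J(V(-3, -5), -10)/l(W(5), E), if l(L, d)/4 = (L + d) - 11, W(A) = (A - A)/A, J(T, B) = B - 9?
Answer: 19/52 ≈ 0.36538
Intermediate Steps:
J(T, B) = -9 + B
W(A) = 0 (W(A) = 0/A = 0)
E = -2 (E = -2*1 = -2)
l(L, d) = -44 + 4*L + 4*d (l(L, d) = 4*((L + d) - 11) = 4*(-11 + L + d) = -44 + 4*L + 4*d)
J(V(-3, -5), -10)/l(W(5), E) = (-9 - 10)/(-44 + 4*0 + 4*(-2)) = -19/(-44 + 0 - 8) = -19/(-52) = -19*(-1/52) = 19/52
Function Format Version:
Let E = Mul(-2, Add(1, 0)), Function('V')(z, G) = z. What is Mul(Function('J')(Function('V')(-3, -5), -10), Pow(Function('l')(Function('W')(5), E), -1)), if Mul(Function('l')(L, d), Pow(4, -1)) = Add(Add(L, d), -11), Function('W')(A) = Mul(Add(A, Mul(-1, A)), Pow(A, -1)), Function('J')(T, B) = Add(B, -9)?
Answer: Rational(19, 52) ≈ 0.36538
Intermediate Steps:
Function('J')(T, B) = Add(-9, B)
Function('W')(A) = 0 (Function('W')(A) = Mul(0, Pow(A, -1)) = 0)
E = -2 (E = Mul(-2, 1) = -2)
Function('l')(L, d) = Add(-44, Mul(4, L), Mul(4, d)) (Function('l')(L, d) = Mul(4, Add(Add(L, d), -11)) = Mul(4, Add(-11, L, d)) = Add(-44, Mul(4, L), Mul(4, d)))
Mul(Function('J')(Function('V')(-3, -5), -10), Pow(Function('l')(Function('W')(5), E), -1)) = Mul(Add(-9, -10), Pow(Add(-44, Mul(4, 0), Mul(4, -2)), -1)) = Mul(-19, Pow(Add(-44, 0, -8), -1)) = Mul(-19, Pow(-52, -1)) = Mul(-19, Rational(-1, 52)) = Rational(19, 52)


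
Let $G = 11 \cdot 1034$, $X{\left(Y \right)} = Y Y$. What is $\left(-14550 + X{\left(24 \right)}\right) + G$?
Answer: $-2600$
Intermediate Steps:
$X{\left(Y \right)} = Y^{2}$
$G = 11374$
$\left(-14550 + X{\left(24 \right)}\right) + G = \left(-14550 + 24^{2}\right) + 11374 = \left(-14550 + 576\right) + 11374 = -13974 + 11374 = -2600$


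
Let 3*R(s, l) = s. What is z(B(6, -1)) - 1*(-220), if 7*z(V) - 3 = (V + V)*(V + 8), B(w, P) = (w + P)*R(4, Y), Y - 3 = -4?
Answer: 15647/63 ≈ 248.36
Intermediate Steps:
Y = -1 (Y = 3 - 4 = -1)
R(s, l) = s/3
B(w, P) = 4*P/3 + 4*w/3 (B(w, P) = (w + P)*((⅓)*4) = (P + w)*(4/3) = 4*P/3 + 4*w/3)
z(V) = 3/7 + 2*V*(8 + V)/7 (z(V) = 3/7 + ((V + V)*(V + 8))/7 = 3/7 + ((2*V)*(8 + V))/7 = 3/7 + (2*V*(8 + V))/7 = 3/7 + 2*V*(8 + V)/7)
z(B(6, -1)) - 1*(-220) = (3/7 + 2*((4/3)*(-1) + (4/3)*6)²/7 + 16*((4/3)*(-1) + (4/3)*6)/7) - 1*(-220) = (3/7 + 2*(-4/3 + 8)²/7 + 16*(-4/3 + 8)/7) + 220 = (3/7 + 2*(20/3)²/7 + (16/7)*(20/3)) + 220 = (3/7 + (2/7)*(400/9) + 320/21) + 220 = (3/7 + 800/63 + 320/21) + 220 = 1787/63 + 220 = 15647/63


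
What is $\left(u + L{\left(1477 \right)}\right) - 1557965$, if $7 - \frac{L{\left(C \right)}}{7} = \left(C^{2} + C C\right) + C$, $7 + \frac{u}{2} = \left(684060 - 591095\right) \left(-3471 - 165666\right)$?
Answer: $-31479752085$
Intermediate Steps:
$u = -31447642424$ ($u = -14 + 2 \left(684060 - 591095\right) \left(-3471 - 165666\right) = -14 + 2 \cdot 92965 \left(-169137\right) = -14 + 2 \left(-15723821205\right) = -14 - 31447642410 = -31447642424$)
$L{\left(C \right)} = 49 - 14 C^{2} - 7 C$ ($L{\left(C \right)} = 49 - 7 \left(\left(C^{2} + C C\right) + C\right) = 49 - 7 \left(\left(C^{2} + C^{2}\right) + C\right) = 49 - 7 \left(2 C^{2} + C\right) = 49 - 7 \left(C + 2 C^{2}\right) = 49 - \left(7 C + 14 C^{2}\right) = 49 - 14 C^{2} - 7 C$)
$\left(u + L{\left(1477 \right)}\right) - 1557965 = \left(-31447642424 - \left(10290 + 30541406\right)\right) - 1557965 = \left(-31447642424 - 30551696\right) - 1557965 = -31478194120 - 1557965 = -31479752085$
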